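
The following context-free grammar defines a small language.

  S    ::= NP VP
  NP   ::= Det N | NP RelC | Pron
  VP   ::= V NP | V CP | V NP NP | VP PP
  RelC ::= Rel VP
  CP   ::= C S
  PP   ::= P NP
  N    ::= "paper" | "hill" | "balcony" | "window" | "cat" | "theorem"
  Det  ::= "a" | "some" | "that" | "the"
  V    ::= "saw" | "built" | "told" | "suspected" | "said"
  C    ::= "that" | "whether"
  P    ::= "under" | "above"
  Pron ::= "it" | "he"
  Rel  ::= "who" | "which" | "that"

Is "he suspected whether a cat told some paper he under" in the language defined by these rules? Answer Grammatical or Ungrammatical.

For S → NP VP, the only prefix that parses as NP is 'he', but the remainder 'suspected whether a cat told some paper he under' is not a VP under these rules.

Ungrammatical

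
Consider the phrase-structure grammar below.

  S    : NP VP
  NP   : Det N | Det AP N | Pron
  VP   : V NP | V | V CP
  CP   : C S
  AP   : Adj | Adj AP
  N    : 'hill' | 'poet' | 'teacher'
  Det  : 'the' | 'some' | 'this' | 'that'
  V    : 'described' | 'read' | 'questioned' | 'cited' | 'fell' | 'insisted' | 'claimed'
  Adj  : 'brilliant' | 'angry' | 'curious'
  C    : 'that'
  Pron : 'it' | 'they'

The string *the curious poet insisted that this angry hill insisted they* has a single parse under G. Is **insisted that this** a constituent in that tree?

[S [NP [Det the] [AP [Adj curious]] [N poet]] [VP [V insisted] [CP [C that] [S [NP [Det this] [AP [Adj angry]] [N hill]] [VP [V insisted] [NP [Pron they]]]]]]]
The smallest constituent containing 'insisted that this' is the VP spanning 'insisted that this angry hill insisted they'; no single node in the tree dominates exactly the given words.

No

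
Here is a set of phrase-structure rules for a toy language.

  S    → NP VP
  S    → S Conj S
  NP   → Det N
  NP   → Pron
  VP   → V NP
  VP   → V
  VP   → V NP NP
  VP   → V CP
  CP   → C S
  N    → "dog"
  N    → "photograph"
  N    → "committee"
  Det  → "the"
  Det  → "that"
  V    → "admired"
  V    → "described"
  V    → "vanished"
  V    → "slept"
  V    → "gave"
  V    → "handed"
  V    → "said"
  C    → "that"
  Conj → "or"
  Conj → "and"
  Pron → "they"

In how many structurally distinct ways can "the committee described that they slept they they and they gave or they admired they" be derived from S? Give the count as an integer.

Two of the 5 distinct bracketings:
[S [NP [Det the] [N committee]] [VP [V described] [CP [C that] [S [S [NP [Pron they]] [VP [V slept] [NP [Pron they]] [NP [Pron they]]]] [Conj and] [S [S [NP [Pron they]] [VP [V gave]]] [Conj or] [S [NP [Pron they]] [VP [V admired] [NP [Pron they]]]]]]]]]
[S [NP [Det the] [N committee]] [VP [V described] [CP [C that] [S [S [S [NP [Pron they]] [VP [V slept] [NP [Pron they]] [NP [Pron they]]]] [Conj and] [S [NP [Pron they]] [VP [V gave]]]] [Conj or] [S [NP [Pron they]] [VP [V admired] [NP [Pron they]]]]]]]]
The trees differ in how a recursive rule is bracketed over the same span.

5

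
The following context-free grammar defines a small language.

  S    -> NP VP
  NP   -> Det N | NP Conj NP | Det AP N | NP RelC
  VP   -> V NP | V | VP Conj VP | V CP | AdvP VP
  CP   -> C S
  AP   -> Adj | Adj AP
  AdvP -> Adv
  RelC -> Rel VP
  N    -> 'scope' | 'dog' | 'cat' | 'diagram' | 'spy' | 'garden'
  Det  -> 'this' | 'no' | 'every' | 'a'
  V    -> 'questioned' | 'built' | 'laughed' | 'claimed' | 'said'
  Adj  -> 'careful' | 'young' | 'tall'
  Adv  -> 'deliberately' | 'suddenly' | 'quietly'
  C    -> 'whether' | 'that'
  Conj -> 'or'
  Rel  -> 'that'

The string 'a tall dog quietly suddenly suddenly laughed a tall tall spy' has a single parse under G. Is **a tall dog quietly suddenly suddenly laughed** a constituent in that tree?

[S [NP [Det a] [AP [Adj tall]] [N dog]] [VP [AdvP [Adv quietly]] [VP [AdvP [Adv suddenly]] [VP [AdvP [Adv suddenly]] [VP [V laughed] [NP [Det a] [AP [Adj tall] [AP [Adj tall]]] [N spy]]]]]]]
The smallest constituent containing 'a tall dog quietly suddenly suddenly laughed' is the S spanning 'a tall dog quietly suddenly suddenly laughed a tall tall spy'; no single node in the tree dominates exactly the given words.

No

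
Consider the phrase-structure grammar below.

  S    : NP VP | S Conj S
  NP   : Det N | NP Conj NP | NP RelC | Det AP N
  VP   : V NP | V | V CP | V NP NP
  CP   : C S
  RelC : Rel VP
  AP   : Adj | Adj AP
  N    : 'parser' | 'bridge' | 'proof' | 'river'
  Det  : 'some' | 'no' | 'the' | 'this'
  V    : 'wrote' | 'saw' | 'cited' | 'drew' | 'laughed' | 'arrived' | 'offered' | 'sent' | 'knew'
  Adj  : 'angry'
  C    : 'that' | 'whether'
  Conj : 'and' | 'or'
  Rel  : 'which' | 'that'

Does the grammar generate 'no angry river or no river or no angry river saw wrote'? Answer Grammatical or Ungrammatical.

For S → NP VP, every NP-prefix leaves a non-VP remainder: after 'no angry river' the remainder is not a VP; after 'no angry river or no river' the remainder is not a VP; after 'no angry river or no river or no angry river' the remainder is not a VP. The alternative S rule S → S Conj S likewise has no satisfying split.

Ungrammatical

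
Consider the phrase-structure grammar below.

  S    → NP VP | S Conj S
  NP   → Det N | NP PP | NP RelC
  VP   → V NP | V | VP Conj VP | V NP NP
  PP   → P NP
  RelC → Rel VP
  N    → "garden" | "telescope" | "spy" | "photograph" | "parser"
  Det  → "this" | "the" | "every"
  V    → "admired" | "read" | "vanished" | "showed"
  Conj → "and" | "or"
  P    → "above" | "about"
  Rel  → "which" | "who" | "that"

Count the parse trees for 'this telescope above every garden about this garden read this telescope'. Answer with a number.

2

The two bracketings:
[S [NP [NP [Det this] [N telescope]] [PP [P above] [NP [NP [Det every] [N garden]] [PP [P about] [NP [Det this] [N garden]]]]]] [VP [V read] [NP [Det this] [N telescope]]]]
[S [NP [NP [NP [Det this] [N telescope]] [PP [P above] [NP [Det every] [N garden]]]] [PP [P about] [NP [Det this] [N garden]]]] [VP [V read] [NP [Det this] [N telescope]]]]
The trees differ in how a recursive rule is bracketed over the same span.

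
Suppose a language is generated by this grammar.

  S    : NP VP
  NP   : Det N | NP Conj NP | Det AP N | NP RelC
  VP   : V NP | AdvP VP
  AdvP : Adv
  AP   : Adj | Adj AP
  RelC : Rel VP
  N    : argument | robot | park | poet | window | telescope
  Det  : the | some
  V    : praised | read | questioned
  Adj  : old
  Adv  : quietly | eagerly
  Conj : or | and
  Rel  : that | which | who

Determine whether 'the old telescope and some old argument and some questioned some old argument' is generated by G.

Ungrammatical

A Det word can never sit immediately before a V word in any string this grammar generates, so the substring 'some questioned' rules out a derivation.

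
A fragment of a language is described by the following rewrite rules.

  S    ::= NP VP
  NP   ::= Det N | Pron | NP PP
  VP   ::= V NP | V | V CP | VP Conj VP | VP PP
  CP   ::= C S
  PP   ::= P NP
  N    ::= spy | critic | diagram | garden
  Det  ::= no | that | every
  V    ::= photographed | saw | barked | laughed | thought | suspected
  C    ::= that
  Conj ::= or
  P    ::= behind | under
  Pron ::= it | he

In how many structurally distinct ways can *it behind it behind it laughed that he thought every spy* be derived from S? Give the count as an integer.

2

The two bracketings:
[S [NP [NP [Pron it]] [PP [P behind] [NP [NP [Pron it]] [PP [P behind] [NP [Pron it]]]]]] [VP [V laughed] [CP [C that] [S [NP [Pron he]] [VP [V thought] [NP [Det every] [N spy]]]]]]]
[S [NP [NP [NP [Pron it]] [PP [P behind] [NP [Pron it]]]] [PP [P behind] [NP [Pron it]]]] [VP [V laughed] [CP [C that] [S [NP [Pron he]] [VP [V thought] [NP [Det every] [N spy]]]]]]]
The trees differ in how a recursive rule is bracketed over the same span.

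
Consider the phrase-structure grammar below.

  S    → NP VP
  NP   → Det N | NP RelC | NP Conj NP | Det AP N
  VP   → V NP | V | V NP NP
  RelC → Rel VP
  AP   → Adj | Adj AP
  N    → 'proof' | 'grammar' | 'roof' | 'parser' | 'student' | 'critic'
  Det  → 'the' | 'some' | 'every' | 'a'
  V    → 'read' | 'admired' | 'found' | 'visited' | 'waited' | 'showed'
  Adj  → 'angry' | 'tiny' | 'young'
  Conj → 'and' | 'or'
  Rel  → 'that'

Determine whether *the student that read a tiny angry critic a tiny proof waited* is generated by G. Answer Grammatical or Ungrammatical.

S
  NP
    NP
      Det: the
      N: student
    RelC
      Rel: that
      VP
        V: read
        NP
          Det: a
          AP
            Adj: tiny
            AP
              Adj: angry
          N: critic
        NP
          Det: a
          AP
            Adj: tiny
          N: proof
  VP
    V: waited
Each bracket corresponds to one application of a listed rule, so the string is derivable from S.

Grammatical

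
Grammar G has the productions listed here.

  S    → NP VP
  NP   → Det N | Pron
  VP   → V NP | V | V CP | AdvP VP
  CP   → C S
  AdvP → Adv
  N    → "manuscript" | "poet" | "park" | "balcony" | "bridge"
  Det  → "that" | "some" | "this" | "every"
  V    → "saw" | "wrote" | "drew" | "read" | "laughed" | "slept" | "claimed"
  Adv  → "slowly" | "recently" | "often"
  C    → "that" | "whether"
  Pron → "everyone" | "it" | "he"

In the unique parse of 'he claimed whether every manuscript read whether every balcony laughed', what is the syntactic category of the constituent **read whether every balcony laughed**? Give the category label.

[S [NP [Pron he]] [VP [V claimed] [CP [C whether] [S [NP [Det every] [N manuscript]] [VP [V read] [CP [C whether] [S [NP [Det every] [N balcony]] [VP [V laughed]]]]]]]]]
The span 'read whether every balcony laughed' is the VP node built by VP → V CP.

VP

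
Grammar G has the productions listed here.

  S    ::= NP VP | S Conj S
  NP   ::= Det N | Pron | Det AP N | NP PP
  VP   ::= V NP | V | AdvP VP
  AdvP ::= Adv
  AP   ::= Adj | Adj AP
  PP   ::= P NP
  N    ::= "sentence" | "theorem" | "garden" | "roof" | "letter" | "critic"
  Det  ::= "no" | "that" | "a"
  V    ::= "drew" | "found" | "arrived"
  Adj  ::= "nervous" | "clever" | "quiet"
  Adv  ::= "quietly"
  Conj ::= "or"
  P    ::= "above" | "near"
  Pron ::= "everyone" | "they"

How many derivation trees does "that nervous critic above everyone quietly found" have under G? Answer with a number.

[S [NP [NP [Det that] [AP [Adj nervous]] [N critic]] [PP [P above] [NP [Pron everyone]]]] [VP [AdvP [Adv quietly]] [VP [V found]]]]
No rule offers an alternative attachment or grouping for any span, so this is the only derivation.

1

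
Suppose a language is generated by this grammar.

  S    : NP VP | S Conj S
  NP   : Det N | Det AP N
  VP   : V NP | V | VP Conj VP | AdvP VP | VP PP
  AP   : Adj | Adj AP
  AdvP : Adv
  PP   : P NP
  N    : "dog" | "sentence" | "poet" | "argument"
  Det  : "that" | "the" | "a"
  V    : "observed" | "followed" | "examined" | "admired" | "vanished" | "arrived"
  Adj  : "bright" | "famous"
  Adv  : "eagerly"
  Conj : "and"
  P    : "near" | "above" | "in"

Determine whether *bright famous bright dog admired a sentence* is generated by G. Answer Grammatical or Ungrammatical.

Ungrammatical

For S → NP VP, no prefix of the string parses as an NP. The alternative S rule S → S Conj S likewise has no satisfying split.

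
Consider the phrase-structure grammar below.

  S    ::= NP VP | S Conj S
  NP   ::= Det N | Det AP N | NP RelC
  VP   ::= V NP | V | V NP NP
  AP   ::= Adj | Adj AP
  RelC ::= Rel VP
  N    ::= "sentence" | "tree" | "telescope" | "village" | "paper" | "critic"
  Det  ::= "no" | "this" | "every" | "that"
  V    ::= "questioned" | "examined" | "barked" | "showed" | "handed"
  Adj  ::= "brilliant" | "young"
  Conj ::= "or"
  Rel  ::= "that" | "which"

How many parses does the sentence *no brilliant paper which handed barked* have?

1

[S [NP [NP [Det no] [AP [Adj brilliant]] [N paper]] [RelC [Rel which] [VP [V handed]]]] [VP [V barked]]]
No rule offers an alternative attachment or grouping for any span, so this is the only derivation.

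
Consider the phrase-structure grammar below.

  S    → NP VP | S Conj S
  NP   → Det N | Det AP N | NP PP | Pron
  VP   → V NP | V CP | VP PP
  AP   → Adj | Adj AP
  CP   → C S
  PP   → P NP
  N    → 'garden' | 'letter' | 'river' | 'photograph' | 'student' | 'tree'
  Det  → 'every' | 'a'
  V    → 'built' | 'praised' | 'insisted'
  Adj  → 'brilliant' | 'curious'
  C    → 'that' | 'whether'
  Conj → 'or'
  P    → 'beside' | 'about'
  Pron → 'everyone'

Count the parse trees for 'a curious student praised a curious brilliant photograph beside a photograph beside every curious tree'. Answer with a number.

Two of the 5 distinct bracketings:
[S [NP [Det a] [AP [Adj curious]] [N student]] [VP [V praised] [NP [NP [Det a] [AP [Adj curious] [AP [Adj brilliant]]] [N photograph]] [PP [P beside] [NP [NP [Det a] [N photograph]] [PP [P beside] [NP [Det every] [AP [Adj curious]] [N tree]]]]]]]]
[S [NP [Det a] [AP [Adj curious]] [N student]] [VP [V praised] [NP [NP [NP [Det a] [AP [Adj curious] [AP [Adj brilliant]]] [N photograph]] [PP [P beside] [NP [Det a] [N photograph]]]] [PP [P beside] [NP [Det every] [AP [Adj curious]] [N tree]]]]]]
The trees differ in how a recursive rule is bracketed over the same span.

5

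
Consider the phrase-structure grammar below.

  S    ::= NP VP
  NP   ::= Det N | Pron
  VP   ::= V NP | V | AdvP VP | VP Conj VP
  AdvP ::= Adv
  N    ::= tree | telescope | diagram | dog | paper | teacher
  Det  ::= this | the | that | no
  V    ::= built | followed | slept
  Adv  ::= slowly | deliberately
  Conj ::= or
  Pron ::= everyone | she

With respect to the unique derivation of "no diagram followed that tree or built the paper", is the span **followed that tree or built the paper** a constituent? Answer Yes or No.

[S [NP [Det no] [N diagram]] [VP [VP [V followed] [NP [Det that] [N tree]]] [Conj or] [VP [V built] [NP [Det the] [N paper]]]]]
The words 'followed that tree or built the paper' are exhaustively dominated by a single VP node (built by VP → VP Conj VP), so they form a constituent.

Yes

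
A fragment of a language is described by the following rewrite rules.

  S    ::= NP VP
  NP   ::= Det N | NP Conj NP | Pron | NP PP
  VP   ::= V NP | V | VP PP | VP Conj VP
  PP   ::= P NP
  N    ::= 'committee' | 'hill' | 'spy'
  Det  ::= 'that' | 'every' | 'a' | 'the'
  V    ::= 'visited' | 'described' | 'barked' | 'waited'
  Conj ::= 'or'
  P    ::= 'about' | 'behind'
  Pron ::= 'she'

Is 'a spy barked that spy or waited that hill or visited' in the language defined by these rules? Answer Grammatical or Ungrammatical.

Grammatical

[S [NP [Det a] [N spy]] [VP [VP [V barked] [NP [Det that] [N spy]]] [Conj or] [VP [VP [V waited] [NP [Det that] [N hill]]] [Conj or] [VP [V visited]]]]]
Each bracket corresponds to one application of a listed rule, so the string is derivable from S.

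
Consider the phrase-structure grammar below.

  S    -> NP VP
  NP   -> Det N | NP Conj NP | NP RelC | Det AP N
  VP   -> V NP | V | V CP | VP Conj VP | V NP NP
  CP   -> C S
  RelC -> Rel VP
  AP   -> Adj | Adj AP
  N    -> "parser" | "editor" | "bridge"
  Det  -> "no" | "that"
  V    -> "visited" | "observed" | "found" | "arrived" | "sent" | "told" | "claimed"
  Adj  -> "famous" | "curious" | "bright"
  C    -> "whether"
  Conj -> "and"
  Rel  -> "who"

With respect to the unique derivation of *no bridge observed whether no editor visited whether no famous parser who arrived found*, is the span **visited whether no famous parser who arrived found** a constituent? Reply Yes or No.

Yes

[S [NP [Det no] [N bridge]] [VP [V observed] [CP [C whether] [S [NP [Det no] [N editor]] [VP [V visited] [CP [C whether] [S [NP [NP [Det no] [AP [Adj famous]] [N parser]] [RelC [Rel who] [VP [V arrived]]]] [VP [V found]]]]]]]]]
The words 'visited whether no famous parser who arrived found' are exhaustively dominated by a single VP node (built by VP → V CP), so they form a constituent.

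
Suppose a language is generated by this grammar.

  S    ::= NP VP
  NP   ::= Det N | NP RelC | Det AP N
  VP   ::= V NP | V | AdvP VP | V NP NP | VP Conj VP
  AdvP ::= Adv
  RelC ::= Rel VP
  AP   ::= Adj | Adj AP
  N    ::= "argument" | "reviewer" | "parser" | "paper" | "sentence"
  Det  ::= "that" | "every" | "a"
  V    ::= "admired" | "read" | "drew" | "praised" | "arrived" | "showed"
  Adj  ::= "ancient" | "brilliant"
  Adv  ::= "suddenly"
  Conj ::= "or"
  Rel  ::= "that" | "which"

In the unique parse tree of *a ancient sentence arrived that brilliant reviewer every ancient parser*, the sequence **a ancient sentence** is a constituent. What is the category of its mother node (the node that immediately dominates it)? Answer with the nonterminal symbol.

S

[S [NP [Det a] [AP [Adj ancient]] [N sentence]] [VP [V arrived] [NP [Det that] [AP [Adj brilliant]] [N reviewer]] [NP [Det every] [AP [Adj ancient]] [N parser]]]]
The span 'a ancient sentence' is the NP node built by NP → Det AP N.
Its mother is the S built by S → NP VP.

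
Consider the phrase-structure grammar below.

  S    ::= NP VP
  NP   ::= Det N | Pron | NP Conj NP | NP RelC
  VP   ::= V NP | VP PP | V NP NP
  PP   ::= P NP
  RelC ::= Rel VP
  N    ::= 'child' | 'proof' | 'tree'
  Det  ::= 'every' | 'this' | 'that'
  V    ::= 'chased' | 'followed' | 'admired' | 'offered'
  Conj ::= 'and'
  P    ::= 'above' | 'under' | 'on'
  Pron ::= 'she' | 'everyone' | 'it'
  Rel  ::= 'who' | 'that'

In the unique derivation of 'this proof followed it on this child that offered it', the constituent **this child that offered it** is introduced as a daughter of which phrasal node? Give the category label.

[S [NP [Det this] [N proof]] [VP [VP [V followed] [NP [Pron it]]] [PP [P on] [NP [NP [Det this] [N child]] [RelC [Rel that] [VP [V offered] [NP [Pron it]]]]]]]]
The span 'this child that offered it' is the NP node built by NP → NP RelC.
Its mother is the PP built by PP → P NP.

PP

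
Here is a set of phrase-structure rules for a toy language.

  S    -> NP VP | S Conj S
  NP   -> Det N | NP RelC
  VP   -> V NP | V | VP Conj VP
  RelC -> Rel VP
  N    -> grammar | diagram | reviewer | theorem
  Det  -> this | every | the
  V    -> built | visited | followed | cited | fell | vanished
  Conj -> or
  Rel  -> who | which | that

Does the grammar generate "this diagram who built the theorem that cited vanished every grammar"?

S
  NP
    NP
      Det: this
      N: diagram
    RelC
      Rel: who
      VP
        V: built
        NP
          NP
            Det: the
            N: theorem
          RelC
            Rel: that
            VP
              V: cited
  VP
    V: vanished
    NP
      Det: every
      N: grammar
Each bracket corresponds to one application of a listed rule, so the string is derivable from S.

Grammatical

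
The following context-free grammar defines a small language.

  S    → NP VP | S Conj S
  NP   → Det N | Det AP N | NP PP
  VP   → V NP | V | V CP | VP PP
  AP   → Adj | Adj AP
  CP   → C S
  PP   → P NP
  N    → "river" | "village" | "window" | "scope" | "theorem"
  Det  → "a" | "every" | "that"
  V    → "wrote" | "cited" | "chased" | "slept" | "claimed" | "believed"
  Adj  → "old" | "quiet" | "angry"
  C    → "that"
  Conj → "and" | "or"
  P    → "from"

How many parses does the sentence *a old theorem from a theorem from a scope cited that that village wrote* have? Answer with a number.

The two bracketings:
[S [NP [NP [Det a] [AP [Adj old]] [N theorem]] [PP [P from] [NP [NP [Det a] [N theorem]] [PP [P from] [NP [Det a] [N scope]]]]]] [VP [V cited] [CP [C that] [S [NP [Det that] [N village]] [VP [V wrote]]]]]]
[S [NP [NP [NP [Det a] [AP [Adj old]] [N theorem]] [PP [P from] [NP [Det a] [N theorem]]]] [PP [P from] [NP [Det a] [N scope]]]] [VP [V cited] [CP [C that] [S [NP [Det that] [N village]] [VP [V wrote]]]]]]
The trees differ in how a recursive rule is bracketed over the same span.

2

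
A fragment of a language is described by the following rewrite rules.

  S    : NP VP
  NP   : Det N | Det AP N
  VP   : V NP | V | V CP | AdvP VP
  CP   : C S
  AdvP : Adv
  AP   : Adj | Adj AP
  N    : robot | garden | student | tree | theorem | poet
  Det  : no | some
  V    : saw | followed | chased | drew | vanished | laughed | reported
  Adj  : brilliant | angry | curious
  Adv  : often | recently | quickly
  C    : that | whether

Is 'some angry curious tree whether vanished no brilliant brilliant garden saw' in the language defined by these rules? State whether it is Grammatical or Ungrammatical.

Ungrammatical

An N word can never sit immediately before a C word in any string this grammar generates, so the substring 'tree whether' rules out a derivation.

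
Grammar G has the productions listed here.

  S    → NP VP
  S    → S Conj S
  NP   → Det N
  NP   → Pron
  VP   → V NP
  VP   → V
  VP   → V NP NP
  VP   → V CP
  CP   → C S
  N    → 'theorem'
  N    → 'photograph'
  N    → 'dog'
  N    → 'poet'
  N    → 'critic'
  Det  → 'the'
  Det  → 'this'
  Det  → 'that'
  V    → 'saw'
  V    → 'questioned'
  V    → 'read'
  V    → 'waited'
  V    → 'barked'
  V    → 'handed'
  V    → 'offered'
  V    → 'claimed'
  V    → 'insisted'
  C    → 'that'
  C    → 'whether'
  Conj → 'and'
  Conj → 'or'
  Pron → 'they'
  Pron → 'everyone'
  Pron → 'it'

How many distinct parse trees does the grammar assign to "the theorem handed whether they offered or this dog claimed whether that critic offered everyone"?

2

The two bracketings:
[S [NP [Det the] [N theorem]] [VP [V handed] [CP [C whether] [S [S [NP [Pron they]] [VP [V offered]]] [Conj or] [S [NP [Det this] [N dog]] [VP [V claimed] [CP [C whether] [S [NP [Det that] [N critic]] [VP [V offered] [NP [Pron everyone]]]]]]]]]]]
[S [S [NP [Det the] [N theorem]] [VP [V handed] [CP [C whether] [S [NP [Pron they]] [VP [V offered]]]]]] [Conj or] [S [NP [Det this] [N dog]] [VP [V claimed] [CP [C whether] [S [NP [Det that] [N critic]] [VP [V offered] [NP [Pron everyone]]]]]]]]
The trees differ in how a recursive rule is bracketed over the same span.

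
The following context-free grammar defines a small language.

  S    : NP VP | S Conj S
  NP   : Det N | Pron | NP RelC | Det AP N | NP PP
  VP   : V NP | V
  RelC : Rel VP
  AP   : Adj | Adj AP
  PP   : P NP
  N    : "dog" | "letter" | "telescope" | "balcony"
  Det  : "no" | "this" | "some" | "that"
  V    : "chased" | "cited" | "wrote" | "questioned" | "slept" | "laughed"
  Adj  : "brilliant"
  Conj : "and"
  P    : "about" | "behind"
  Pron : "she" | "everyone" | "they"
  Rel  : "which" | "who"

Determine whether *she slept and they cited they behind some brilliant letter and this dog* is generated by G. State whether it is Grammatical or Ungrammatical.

Ungrammatical

For S → NP VP, the only prefix that parses as NP is 'she', but the remainder 'slept and they cited they behind some brilliant letter and this dog' is not a VP under these rules. The alternative S rule S → S Conj S likewise has no satisfying split.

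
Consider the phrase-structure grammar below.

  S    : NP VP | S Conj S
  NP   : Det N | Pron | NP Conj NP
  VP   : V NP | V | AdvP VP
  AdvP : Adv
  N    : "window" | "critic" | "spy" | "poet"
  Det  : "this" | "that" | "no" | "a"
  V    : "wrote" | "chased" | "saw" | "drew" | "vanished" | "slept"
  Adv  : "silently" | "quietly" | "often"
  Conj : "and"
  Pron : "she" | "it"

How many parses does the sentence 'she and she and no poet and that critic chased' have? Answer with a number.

5

Two of the 5 distinct bracketings:
[S [NP [NP [Pron she]] [Conj and] [NP [NP [Pron she]] [Conj and] [NP [NP [Det no] [N poet]] [Conj and] [NP [Det that] [N critic]]]]] [VP [V chased]]]
[S [NP [NP [Pron she]] [Conj and] [NP [NP [NP [Pron she]] [Conj and] [NP [Det no] [N poet]]] [Conj and] [NP [Det that] [N critic]]]] [VP [V chased]]]
The trees differ in how a recursive rule is bracketed over the same span.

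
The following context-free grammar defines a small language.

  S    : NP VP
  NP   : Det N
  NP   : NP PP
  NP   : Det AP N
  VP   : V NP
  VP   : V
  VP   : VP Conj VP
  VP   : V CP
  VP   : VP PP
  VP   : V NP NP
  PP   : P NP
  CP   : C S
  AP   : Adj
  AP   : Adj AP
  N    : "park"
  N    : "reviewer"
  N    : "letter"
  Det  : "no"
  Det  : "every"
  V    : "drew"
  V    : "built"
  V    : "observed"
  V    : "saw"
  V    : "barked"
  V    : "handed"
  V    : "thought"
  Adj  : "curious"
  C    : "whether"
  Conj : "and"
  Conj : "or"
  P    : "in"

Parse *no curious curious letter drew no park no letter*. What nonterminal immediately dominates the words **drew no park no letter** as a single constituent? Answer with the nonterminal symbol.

VP

[S [NP [Det no] [AP [Adj curious] [AP [Adj curious]]] [N letter]] [VP [V drew] [NP [Det no] [N park]] [NP [Det no] [N letter]]]]
The span 'drew no park no letter' is the VP node built by VP → V NP NP.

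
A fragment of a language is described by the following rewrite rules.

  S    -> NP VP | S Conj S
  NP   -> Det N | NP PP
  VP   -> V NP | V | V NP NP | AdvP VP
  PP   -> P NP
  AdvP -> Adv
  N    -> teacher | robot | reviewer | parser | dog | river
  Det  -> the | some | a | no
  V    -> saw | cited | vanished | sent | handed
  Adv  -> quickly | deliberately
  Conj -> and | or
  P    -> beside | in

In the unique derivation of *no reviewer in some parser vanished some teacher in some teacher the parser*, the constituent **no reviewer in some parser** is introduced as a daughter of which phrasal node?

S

S
  NP
    NP
      Det: no
      N: reviewer
    PP
      P: in
      NP
        Det: some
        N: parser
  VP
    V: vanished
    NP
      NP
        Det: some
        N: teacher
      PP
        P: in
        NP
          Det: some
          N: teacher
    NP
      Det: the
      N: parser
The span 'no reviewer in some parser' is the NP node built by NP → NP PP.
Its mother is the S built by S → NP VP.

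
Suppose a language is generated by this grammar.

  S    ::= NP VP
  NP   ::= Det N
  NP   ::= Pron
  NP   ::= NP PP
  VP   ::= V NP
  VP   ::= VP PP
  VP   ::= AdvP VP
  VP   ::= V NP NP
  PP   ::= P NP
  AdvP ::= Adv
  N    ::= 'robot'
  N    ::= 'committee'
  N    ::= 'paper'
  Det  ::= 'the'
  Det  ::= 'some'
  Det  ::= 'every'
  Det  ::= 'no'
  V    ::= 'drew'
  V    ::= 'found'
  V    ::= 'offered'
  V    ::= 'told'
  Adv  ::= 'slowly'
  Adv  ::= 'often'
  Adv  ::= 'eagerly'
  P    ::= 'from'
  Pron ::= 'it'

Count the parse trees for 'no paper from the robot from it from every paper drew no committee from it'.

Two of the 10 distinct bracketings:
[S [NP [NP [Det no] [N paper]] [PP [P from] [NP [NP [Det the] [N robot]] [PP [P from] [NP [NP [Pron it]] [PP [P from] [NP [Det every] [N paper]]]]]]]] [VP [V drew] [NP [NP [Det no] [N committee]] [PP [P from] [NP [Pron it]]]]]]
[S [NP [NP [Det no] [N paper]] [PP [P from] [NP [NP [Det the] [N robot]] [PP [P from] [NP [NP [Pron it]] [PP [P from] [NP [Det every] [N paper]]]]]]]] [VP [VP [V drew] [NP [Det no] [N committee]]] [PP [P from] [NP [Pron it]]]]]
The difference turns on whether VP → VP PP is used at the relevant span, versus an alternative expansion of VP.

10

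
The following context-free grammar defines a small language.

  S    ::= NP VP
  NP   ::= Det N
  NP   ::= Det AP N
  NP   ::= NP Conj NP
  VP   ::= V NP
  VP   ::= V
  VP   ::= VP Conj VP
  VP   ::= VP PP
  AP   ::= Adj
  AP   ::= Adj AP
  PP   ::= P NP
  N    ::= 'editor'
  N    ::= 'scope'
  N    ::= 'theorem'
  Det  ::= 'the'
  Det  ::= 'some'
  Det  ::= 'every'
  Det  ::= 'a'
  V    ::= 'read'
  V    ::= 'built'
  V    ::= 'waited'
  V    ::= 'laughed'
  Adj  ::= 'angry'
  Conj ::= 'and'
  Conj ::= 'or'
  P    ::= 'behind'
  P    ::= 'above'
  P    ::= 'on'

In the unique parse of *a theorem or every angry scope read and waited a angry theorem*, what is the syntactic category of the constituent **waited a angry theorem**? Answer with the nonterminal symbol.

VP

[S [NP [NP [Det a] [N theorem]] [Conj or] [NP [Det every] [AP [Adj angry]] [N scope]]] [VP [VP [V read]] [Conj and] [VP [V waited] [NP [Det a] [AP [Adj angry]] [N theorem]]]]]
The span 'waited a angry theorem' is the VP node built by VP → V NP.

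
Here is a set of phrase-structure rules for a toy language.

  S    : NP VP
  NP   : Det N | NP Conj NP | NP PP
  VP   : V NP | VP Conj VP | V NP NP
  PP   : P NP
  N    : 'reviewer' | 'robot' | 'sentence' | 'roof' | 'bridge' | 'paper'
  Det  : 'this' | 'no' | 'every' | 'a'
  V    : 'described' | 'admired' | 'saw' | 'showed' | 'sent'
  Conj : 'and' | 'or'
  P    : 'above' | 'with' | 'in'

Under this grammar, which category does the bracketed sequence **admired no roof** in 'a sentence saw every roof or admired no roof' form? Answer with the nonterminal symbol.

VP

S
  NP
    Det: a
    N: sentence
  VP
    VP
      V: saw
      NP
        Det: every
        N: roof
    Conj: or
    VP
      V: admired
      NP
        Det: no
        N: roof
The span 'admired no roof' is the VP node built by VP → V NP.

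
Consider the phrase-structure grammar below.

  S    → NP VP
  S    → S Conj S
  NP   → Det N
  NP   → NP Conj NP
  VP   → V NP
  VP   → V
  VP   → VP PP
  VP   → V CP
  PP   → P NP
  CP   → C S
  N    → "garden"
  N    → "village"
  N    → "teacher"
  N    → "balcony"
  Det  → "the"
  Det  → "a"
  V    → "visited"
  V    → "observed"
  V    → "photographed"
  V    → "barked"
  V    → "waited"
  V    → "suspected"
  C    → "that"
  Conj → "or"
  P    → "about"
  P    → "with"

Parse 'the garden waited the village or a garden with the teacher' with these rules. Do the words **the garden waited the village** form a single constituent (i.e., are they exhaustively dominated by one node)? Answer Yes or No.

No

[S [NP [Det the] [N garden]] [VP [VP [V waited] [NP [NP [Det the] [N village]] [Conj or] [NP [Det a] [N garden]]]] [PP [P with] [NP [Det the] [N teacher]]]]]
The smallest constituent containing 'the garden waited the village' is the S spanning 'the garden waited the village or a garden with the teacher'; no single node in the tree dominates exactly the given words.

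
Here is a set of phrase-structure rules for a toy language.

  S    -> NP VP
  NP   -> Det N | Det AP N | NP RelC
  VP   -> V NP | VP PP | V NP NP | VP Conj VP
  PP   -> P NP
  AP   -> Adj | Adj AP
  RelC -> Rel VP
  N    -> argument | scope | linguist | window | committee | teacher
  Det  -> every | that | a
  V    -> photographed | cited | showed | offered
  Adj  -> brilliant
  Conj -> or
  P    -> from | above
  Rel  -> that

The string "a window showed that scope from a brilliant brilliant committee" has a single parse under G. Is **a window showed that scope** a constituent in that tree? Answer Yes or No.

[S [NP [Det a] [N window]] [VP [VP [V showed] [NP [Det that] [N scope]]] [PP [P from] [NP [Det a] [AP [Adj brilliant] [AP [Adj brilliant]]] [N committee]]]]]
The smallest constituent containing 'a window showed that scope' is the S spanning 'a window showed that scope from a brilliant brilliant committee'; no single node in the tree dominates exactly the given words.

No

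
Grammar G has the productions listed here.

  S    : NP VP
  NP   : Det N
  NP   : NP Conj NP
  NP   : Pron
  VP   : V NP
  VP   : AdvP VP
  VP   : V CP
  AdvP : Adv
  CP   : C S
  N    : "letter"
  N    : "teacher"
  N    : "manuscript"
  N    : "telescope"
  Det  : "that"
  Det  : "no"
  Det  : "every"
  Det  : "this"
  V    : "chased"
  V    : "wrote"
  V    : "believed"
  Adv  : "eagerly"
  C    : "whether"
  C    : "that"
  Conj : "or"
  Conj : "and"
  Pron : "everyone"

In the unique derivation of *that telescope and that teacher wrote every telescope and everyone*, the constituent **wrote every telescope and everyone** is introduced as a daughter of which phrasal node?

S

S
  NP
    NP
      Det: that
      N: telescope
    Conj: and
    NP
      Det: that
      N: teacher
  VP
    V: wrote
    NP
      NP
        Det: every
        N: telescope
      Conj: and
      NP
        Pron: everyone
The span 'wrote every telescope and everyone' is the VP node built by VP → V NP.
Its mother is the S built by S → NP VP.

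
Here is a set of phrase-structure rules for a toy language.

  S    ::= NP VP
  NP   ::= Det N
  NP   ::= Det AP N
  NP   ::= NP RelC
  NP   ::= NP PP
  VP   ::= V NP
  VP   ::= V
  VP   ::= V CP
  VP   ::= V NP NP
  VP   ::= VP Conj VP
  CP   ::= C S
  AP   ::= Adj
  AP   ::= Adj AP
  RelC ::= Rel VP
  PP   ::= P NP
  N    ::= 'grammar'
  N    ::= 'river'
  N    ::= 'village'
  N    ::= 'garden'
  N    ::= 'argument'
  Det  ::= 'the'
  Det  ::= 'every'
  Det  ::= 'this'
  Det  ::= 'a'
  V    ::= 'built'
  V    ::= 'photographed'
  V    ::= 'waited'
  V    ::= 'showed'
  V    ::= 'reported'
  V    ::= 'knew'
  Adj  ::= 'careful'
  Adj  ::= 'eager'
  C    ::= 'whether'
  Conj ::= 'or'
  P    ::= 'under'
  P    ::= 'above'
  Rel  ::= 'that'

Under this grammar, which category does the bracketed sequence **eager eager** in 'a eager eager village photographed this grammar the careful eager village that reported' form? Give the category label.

AP

[S [NP [Det a] [AP [Adj eager] [AP [Adj eager]]] [N village]] [VP [V photographed] [NP [Det this] [N grammar]] [NP [NP [Det the] [AP [Adj careful] [AP [Adj eager]]] [N village]] [RelC [Rel that] [VP [V reported]]]]]]
The span 'eager eager' is the AP node built by AP → Adj AP.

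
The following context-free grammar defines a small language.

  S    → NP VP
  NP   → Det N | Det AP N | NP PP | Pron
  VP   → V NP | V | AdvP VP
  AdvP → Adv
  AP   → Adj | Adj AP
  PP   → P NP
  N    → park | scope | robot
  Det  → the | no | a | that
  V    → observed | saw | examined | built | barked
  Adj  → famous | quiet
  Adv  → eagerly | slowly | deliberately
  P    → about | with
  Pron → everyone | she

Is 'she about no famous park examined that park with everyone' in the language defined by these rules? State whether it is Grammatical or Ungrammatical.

Grammatical

[S [NP [NP [Pron she]] [PP [P about] [NP [Det no] [AP [Adj famous]] [N park]]]] [VP [V examined] [NP [NP [Det that] [N park]] [PP [P with] [NP [Pron everyone]]]]]]
The bracketing above is licensed at every node by one of the given productions, with S at the root.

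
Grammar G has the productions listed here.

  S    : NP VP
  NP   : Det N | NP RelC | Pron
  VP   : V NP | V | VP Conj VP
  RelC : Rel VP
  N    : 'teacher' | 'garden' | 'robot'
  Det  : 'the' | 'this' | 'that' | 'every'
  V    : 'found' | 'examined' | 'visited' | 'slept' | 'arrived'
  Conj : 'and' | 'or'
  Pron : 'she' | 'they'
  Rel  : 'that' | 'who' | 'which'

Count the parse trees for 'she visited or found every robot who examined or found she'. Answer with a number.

Two of the 3 distinct bracketings:
[S [NP [Pron she]] [VP [VP [V visited]] [Conj or] [VP [V found] [NP [NP [Det every] [N robot]] [RelC [Rel who] [VP [VP [V examined]] [Conj or] [VP [V found] [NP [Pron she]]]]]]]]]
[S [NP [Pron she]] [VP [VP [V visited]] [Conj or] [VP [VP [V found] [NP [NP [Det every] [N robot]] [RelC [Rel who] [VP [V examined]]]]] [Conj or] [VP [V found] [NP [Pron she]]]]]]
The trees differ in how a recursive rule is bracketed over the same span.

3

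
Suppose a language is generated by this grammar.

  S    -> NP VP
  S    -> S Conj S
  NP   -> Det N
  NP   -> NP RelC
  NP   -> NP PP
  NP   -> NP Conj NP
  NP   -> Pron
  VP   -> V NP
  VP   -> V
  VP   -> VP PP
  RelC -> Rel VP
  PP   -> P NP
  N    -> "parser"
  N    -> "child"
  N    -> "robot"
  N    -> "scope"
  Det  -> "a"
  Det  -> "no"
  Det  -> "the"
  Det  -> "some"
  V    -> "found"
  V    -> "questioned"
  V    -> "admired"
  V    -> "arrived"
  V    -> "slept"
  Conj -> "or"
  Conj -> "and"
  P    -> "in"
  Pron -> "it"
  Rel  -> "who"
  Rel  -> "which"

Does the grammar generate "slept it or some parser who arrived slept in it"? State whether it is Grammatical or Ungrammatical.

Ungrammatical

For S → NP VP, no prefix of the string parses as an NP. The alternative S rule S → S Conj S likewise has no satisfying split.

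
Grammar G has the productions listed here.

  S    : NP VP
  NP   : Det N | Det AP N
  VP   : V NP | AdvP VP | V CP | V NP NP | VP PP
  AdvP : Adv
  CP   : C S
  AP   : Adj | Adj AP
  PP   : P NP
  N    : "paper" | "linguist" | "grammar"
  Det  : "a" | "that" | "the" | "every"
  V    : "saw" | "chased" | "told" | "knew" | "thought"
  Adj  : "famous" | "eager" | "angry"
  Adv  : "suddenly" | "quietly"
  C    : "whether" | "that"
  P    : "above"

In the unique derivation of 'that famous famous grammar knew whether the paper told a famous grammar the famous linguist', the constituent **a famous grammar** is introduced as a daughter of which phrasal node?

[S [NP [Det that] [AP [Adj famous] [AP [Adj famous]]] [N grammar]] [VP [V knew] [CP [C whether] [S [NP [Det the] [N paper]] [VP [V told] [NP [Det a] [AP [Adj famous]] [N grammar]] [NP [Det the] [AP [Adj famous]] [N linguist]]]]]]]
The span 'a famous grammar' is the NP node built by NP → Det AP N.
Its mother is the VP built by VP → V NP NP.

VP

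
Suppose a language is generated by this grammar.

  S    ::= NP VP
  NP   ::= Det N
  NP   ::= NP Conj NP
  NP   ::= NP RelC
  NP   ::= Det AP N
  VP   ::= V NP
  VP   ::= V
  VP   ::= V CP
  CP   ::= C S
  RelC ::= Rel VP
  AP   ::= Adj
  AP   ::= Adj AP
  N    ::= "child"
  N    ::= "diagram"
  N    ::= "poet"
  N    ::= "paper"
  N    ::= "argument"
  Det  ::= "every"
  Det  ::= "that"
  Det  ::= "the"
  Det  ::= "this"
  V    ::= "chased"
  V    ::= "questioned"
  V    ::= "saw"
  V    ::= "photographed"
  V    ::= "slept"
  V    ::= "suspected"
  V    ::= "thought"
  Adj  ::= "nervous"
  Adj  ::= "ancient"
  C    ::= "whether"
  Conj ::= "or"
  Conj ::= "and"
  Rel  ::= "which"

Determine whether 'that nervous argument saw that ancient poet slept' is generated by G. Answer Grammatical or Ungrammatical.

Ungrammatical

For S → NP VP, the only prefix that parses as NP is 'that nervous argument', but the remainder 'saw that ancient poet slept' is not a VP under these rules.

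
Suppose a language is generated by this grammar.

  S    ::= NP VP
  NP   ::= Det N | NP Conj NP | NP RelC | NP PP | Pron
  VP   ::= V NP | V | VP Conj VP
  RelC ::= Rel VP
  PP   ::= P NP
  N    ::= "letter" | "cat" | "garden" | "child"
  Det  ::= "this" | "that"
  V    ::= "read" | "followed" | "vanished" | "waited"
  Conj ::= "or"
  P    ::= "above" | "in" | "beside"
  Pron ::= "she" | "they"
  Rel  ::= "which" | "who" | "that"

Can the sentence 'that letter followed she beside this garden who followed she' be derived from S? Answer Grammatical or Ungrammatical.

Grammatical

[S [NP [Det that] [N letter]] [VP [V followed] [NP [NP [NP [Pron she]] [PP [P beside] [NP [Det this] [N garden]]]] [RelC [Rel who] [VP [V followed] [NP [Pron she]]]]]]]
Every word is introduced by a lexical rule and the phrasal rules combine the resulting categories into a single S.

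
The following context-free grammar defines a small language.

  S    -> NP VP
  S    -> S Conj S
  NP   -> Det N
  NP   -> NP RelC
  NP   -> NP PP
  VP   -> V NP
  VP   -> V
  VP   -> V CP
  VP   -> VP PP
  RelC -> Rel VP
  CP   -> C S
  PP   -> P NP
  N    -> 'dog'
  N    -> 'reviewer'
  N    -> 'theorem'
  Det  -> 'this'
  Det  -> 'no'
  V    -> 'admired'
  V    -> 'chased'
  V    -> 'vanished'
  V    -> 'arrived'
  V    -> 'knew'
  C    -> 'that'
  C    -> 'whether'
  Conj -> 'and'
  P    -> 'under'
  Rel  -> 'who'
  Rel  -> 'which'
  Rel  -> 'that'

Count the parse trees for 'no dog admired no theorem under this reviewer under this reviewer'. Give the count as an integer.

Two of the 5 distinct bracketings:
[S [NP [Det no] [N dog]] [VP [V admired] [NP [NP [Det no] [N theorem]] [PP [P under] [NP [NP [Det this] [N reviewer]] [PP [P under] [NP [Det this] [N reviewer]]]]]]]]
[S [NP [Det no] [N dog]] [VP [V admired] [NP [NP [NP [Det no] [N theorem]] [PP [P under] [NP [Det this] [N reviewer]]]] [PP [P under] [NP [Det this] [N reviewer]]]]]]
The trees differ in how a recursive rule is bracketed over the same span.

5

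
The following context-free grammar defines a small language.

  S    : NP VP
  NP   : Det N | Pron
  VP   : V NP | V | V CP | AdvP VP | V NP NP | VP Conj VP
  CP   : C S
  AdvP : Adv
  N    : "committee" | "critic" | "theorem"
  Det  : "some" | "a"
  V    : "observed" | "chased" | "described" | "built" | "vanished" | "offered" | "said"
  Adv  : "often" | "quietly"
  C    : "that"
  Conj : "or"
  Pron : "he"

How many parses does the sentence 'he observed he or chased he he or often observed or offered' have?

7

Two of the 7 distinct bracketings:
[S [NP [Pron he]] [VP [VP [V observed] [NP [Pron he]]] [Conj or] [VP [VP [V chased] [NP [Pron he]] [NP [Pron he]]] [Conj or] [VP [AdvP [Adv often]] [VP [VP [V observed]] [Conj or] [VP [V offered]]]]]]]
[S [NP [Pron he]] [VP [VP [V observed] [NP [Pron he]]] [Conj or] [VP [VP [V chased] [NP [Pron he]] [NP [Pron he]]] [Conj or] [VP [VP [AdvP [Adv often]] [VP [V observed]]] [Conj or] [VP [V offered]]]]]]
The trees differ in how a recursive rule is bracketed over the same span.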